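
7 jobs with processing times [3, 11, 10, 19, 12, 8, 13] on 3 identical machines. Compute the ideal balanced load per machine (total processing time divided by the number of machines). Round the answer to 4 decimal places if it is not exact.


Total processing time = 3 + 11 + 10 + 19 + 12 + 8 + 13 = 76
Number of machines = 3
Ideal balanced load = 76 / 3 = 25.3333

25.3333


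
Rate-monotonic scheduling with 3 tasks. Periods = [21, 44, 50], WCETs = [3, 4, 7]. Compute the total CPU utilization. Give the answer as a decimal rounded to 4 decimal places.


Compute individual utilizations (exact fractions):
  Task 1: C/T = 3/21 = 1/7 (approx. 0.1429)
  Task 2: C/T = 4/44 = 1/11 (approx. 0.0909)
  Task 3: C/T = 7/50 (approx. 0.14)
Total utilization U = 1/7 + 1/11 + 7/50 = 1439/3850
Rounded to 4 decimal places: U = 0.3738
RM (Liu & Layland) bound for 3 tasks = 0.779763; compare with U = 1439/3850 (approx. 0.373766)
U <= bound, so schedulable by RM sufficient condition.

0.3738


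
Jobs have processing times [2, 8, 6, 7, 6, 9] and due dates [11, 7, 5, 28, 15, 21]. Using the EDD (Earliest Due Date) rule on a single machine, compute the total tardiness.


Sort by due date (EDD order): [(6, 5), (8, 7), (2, 11), (6, 15), (9, 21), (7, 28)]
Compute completion times and tardiness:
  Job 1: p=6, d=5, C=6, tardiness=max(0,6-5)=1
  Job 2: p=8, d=7, C=14, tardiness=max(0,14-7)=7
  Job 3: p=2, d=11, C=16, tardiness=max(0,16-11)=5
  Job 4: p=6, d=15, C=22, tardiness=max(0,22-15)=7
  Job 5: p=9, d=21, C=31, tardiness=max(0,31-21)=10
  Job 6: p=7, d=28, C=38, tardiness=max(0,38-28)=10
Total tardiness = 40

40


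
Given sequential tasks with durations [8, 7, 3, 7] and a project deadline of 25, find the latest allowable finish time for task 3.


LF(activity 3) = deadline - sum of successor durations
Successors: activities 4 through 4 with durations [7]
Sum of successor durations = 7
LF = 25 - 7 = 18

18


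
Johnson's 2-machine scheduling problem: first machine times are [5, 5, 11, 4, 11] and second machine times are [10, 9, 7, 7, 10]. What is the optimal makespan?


Apply Johnson's rule:
  Group 1 (a <= b): [(4, 4, 7), (1, 5, 10), (2, 5, 9)]
  Group 2 (a > b): [(5, 11, 10), (3, 11, 7)]
Optimal job order: [4, 1, 2, 5, 3]
Schedule:
  Job 4: M1 done at 4, M2 done at 11
  Job 1: M1 done at 9, M2 done at 21
  Job 2: M1 done at 14, M2 done at 30
  Job 5: M1 done at 25, M2 done at 40
  Job 3: M1 done at 36, M2 done at 47
Makespan = 47

47


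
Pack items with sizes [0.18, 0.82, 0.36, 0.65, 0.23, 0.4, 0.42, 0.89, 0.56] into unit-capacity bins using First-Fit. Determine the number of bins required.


Place items sequentially using First-Fit:
  Item 0.18 -> new Bin 1
  Item 0.82 -> Bin 1 (now 1.0)
  Item 0.36 -> new Bin 2
  Item 0.65 -> new Bin 3
  Item 0.23 -> Bin 2 (now 0.59)
  Item 0.4 -> Bin 2 (now 0.99)
  Item 0.42 -> new Bin 4
  Item 0.89 -> new Bin 5
  Item 0.56 -> Bin 4 (now 0.98)
Total bins used = 5

5


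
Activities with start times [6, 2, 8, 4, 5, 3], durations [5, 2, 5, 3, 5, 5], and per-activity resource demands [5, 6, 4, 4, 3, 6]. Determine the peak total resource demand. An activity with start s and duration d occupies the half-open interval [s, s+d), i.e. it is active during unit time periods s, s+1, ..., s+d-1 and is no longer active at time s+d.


Each activity i is active on [start_i, start_i + duration_i).
Compute total resource usage per time slot:
  t=0: active resources = [], total = 0
  t=1: active resources = [], total = 0
  t=2: active resources = [6], total = 6
  t=3: active resources = [6, 6], total = 12
  t=4: active resources = [4, 6], total = 10
  t=5: active resources = [4, 3, 6], total = 13
  t=6: active resources = [5, 4, 3, 6], total = 18
  t=7: active resources = [5, 3, 6], total = 14
  t=8: active resources = [5, 4, 3], total = 12
  t=9: active resources = [5, 4, 3], total = 12
  t=10: active resources = [5, 4], total = 9
  t=11: active resources = [4], total = 4
  t=12: active resources = [4], total = 4
Peak resource demand = 18

18


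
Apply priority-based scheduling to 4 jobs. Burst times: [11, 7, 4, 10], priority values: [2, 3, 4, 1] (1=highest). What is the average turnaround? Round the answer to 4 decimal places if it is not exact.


Sort by priority (ascending = highest first):
Order: [(1, 10), (2, 11), (3, 7), (4, 4)]
Completion times:
  Priority 1, burst=10, C=10
  Priority 2, burst=11, C=21
  Priority 3, burst=7, C=28
  Priority 4, burst=4, C=32
Average turnaround = 91/4 = 22.75

22.75


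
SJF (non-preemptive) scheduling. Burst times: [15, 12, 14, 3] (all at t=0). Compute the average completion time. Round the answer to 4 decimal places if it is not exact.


SJF order (ascending): [3, 12, 14, 15]
Completion times:
  Job 1: burst=3, C=3
  Job 2: burst=12, C=15
  Job 3: burst=14, C=29
  Job 4: burst=15, C=44
Average completion = 91/4 = 22.75

22.75


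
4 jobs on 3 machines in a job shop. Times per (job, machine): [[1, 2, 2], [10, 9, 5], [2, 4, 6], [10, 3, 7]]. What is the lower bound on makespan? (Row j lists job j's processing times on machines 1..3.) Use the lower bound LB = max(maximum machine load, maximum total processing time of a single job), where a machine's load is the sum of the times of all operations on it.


Machine loads:
  Machine 1: 1 + 10 + 2 + 10 = 23
  Machine 2: 2 + 9 + 4 + 3 = 18
  Machine 3: 2 + 5 + 6 + 7 = 20
Max machine load = 23
Job totals:
  Job 1: 5
  Job 2: 24
  Job 3: 12
  Job 4: 20
Max job total = 24
Lower bound = max(23, 24) = 24

24


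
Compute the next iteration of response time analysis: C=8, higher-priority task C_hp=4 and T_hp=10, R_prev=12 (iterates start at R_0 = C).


R_next = C + ceil(R_prev / T_hp) * C_hp
ceil(12 / 10) = ceil(1.2) = 2
Interference = 2 * 4 = 8
R_next = 8 + 8 = 16

16


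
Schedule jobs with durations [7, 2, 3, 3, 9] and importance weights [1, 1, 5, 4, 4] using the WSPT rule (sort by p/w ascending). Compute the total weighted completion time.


Compute p/w ratios and sort ascending (WSPT): [(3, 5), (3, 4), (2, 1), (9, 4), (7, 1)]
Compute weighted completion times:
  Job (p=3,w=5): C=3, w*C=5*3=15
  Job (p=3,w=4): C=6, w*C=4*6=24
  Job (p=2,w=1): C=8, w*C=1*8=8
  Job (p=9,w=4): C=17, w*C=4*17=68
  Job (p=7,w=1): C=24, w*C=1*24=24
Total weighted completion time = 139

139


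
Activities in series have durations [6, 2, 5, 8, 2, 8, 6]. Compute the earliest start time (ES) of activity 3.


Activity 3 starts after activities 1 through 2 complete.
Predecessor durations: [6, 2]
ES = 6 + 2 = 8

8


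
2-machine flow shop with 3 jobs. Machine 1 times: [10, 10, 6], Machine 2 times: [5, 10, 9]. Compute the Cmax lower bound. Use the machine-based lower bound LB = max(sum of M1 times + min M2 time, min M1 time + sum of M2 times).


LB1 = sum(M1 times) + min(M2 times) = 26 + 5 = 31
LB2 = min(M1 times) + sum(M2 times) = 6 + 24 = 30
Lower bound = max(LB1, LB2) = max(31, 30) = 31

31


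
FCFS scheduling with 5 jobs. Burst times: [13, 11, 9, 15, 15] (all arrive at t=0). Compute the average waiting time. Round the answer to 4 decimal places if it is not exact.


FCFS order (as given): [13, 11, 9, 15, 15]
Waiting times:
  Job 1: wait = 0
  Job 2: wait = 13
  Job 3: wait = 24
  Job 4: wait = 33
  Job 5: wait = 48
Sum of waiting times = 118
Average waiting time = 118/5 = 23.6

23.6


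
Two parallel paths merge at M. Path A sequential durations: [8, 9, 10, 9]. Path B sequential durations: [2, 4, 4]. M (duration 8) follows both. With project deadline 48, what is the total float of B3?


Forward pass: ES(B3) = sum of predecessors on chain B = 6
EF = ES + duration = 6 + 4 = 10
Backward pass: LF(M) = deadline = 48; LS(M) = 48 - 8 = 40
LF(B3) = LS(M) - sum(successors on chain B) = 40 - 0 = 40
LS = LF - duration = 40 - 4 = 36
Total float = LS - ES = 36 - 6 = 30

30


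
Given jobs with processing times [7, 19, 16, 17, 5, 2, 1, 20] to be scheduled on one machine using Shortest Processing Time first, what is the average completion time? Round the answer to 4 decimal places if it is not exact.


Sort jobs by processing time (SPT order): [1, 2, 5, 7, 16, 17, 19, 20]
Compute completion times sequentially:
  Job 1: processing = 1, completes at 1
  Job 2: processing = 2, completes at 3
  Job 3: processing = 5, completes at 8
  Job 4: processing = 7, completes at 15
  Job 5: processing = 16, completes at 31
  Job 6: processing = 17, completes at 48
  Job 7: processing = 19, completes at 67
  Job 8: processing = 20, completes at 87
Sum of completion times = 260
Average completion time = 260/8 = 32.5

32.5


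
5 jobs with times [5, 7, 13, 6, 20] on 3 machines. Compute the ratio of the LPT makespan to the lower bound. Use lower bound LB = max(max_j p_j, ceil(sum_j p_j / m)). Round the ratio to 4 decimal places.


LPT order: [20, 13, 7, 6, 5]
Machine loads after assignment: [20, 18, 13]
LPT makespan = 20
Lower bound = max(max_job, ceil(total/3)) = max(20, 17) = 20
Ratio = 20 / 20 = 1.0

1.0


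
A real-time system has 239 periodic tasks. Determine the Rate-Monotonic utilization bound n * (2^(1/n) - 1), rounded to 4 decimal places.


Compute 2^(1/239) = 1.0029044070
Subtract 1: 1.0029044070 - 1 = 0.0029044070
Multiply by n: 239 * 0.0029044070 = 0.6941532730
Round to 4 dp: 0.6942

0.6942


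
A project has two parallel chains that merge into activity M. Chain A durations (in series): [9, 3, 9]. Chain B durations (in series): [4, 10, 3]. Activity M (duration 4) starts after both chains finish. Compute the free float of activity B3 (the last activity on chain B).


ES(B3) = sum of predecessors on chain B = 14
EF(B3) = ES + duration = 14 + 3 = 17
Successor of B3 is M. ES(M) = max(sum(A), sum(B)) = max(21, 17) = 21
Free float = ES(successor) - EF(current) = 21 - 17 = 4

4


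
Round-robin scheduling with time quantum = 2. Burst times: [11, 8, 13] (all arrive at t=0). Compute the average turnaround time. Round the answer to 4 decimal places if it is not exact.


Time quantum = 2
Execution trace:
  J1 runs 2 units, time = 2
  J2 runs 2 units, time = 4
  J3 runs 2 units, time = 6
  J1 runs 2 units, time = 8
  J2 runs 2 units, time = 10
  J3 runs 2 units, time = 12
  J1 runs 2 units, time = 14
  J2 runs 2 units, time = 16
  J3 runs 2 units, time = 18
  J1 runs 2 units, time = 20
  J2 runs 2 units, time = 22
  J3 runs 2 units, time = 24
  J1 runs 2 units, time = 26
  J3 runs 2 units, time = 28
  J1 runs 1 units, time = 29
  J3 runs 2 units, time = 31
  J3 runs 1 units, time = 32
Finish times: [29, 22, 32]
Average turnaround = 83/3 = 27.6667

27.6667


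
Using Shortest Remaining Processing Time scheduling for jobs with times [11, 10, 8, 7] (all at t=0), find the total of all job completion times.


Since all jobs arrive at t=0, SRPT equals SPT ordering.
SPT order: [7, 8, 10, 11]
Completion times:
  Job 1: p=7, C=7
  Job 2: p=8, C=15
  Job 3: p=10, C=25
  Job 4: p=11, C=36
Total completion time = 7 + 15 + 25 + 36 = 83

83


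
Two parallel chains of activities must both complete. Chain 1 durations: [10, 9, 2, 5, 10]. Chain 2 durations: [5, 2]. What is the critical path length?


Path A total = 10 + 9 + 2 + 5 + 10 = 36
Path B total = 5 + 2 = 7
Critical path = longest path = max(36, 7) = 36

36


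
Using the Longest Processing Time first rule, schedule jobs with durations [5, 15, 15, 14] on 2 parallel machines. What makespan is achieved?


Sort jobs in decreasing order (LPT): [15, 15, 14, 5]
Assign each job to the least loaded machine:
  Machine 1: jobs [15, 14], load = 29
  Machine 2: jobs [15, 5], load = 20
Makespan = max load = 29

29


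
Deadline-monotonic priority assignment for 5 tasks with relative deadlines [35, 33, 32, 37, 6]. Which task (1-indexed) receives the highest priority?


Sort tasks by relative deadline (ascending):
  Task 5: deadline = 6
  Task 3: deadline = 32
  Task 2: deadline = 33
  Task 1: deadline = 35
  Task 4: deadline = 37
Priority order (highest first): [5, 3, 2, 1, 4]
Highest priority task = 5

5


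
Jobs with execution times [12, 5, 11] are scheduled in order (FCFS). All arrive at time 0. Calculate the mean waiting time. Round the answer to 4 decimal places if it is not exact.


FCFS order (as given): [12, 5, 11]
Waiting times:
  Job 1: wait = 0
  Job 2: wait = 12
  Job 3: wait = 17
Sum of waiting times = 29
Average waiting time = 29/3 = 9.6667

9.6667


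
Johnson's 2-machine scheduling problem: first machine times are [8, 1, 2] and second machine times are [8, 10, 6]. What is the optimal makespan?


Apply Johnson's rule:
  Group 1 (a <= b): [(2, 1, 10), (3, 2, 6), (1, 8, 8)]
  Group 2 (a > b): []
Optimal job order: [2, 3, 1]
Schedule:
  Job 2: M1 done at 1, M2 done at 11
  Job 3: M1 done at 3, M2 done at 17
  Job 1: M1 done at 11, M2 done at 25
Makespan = 25

25


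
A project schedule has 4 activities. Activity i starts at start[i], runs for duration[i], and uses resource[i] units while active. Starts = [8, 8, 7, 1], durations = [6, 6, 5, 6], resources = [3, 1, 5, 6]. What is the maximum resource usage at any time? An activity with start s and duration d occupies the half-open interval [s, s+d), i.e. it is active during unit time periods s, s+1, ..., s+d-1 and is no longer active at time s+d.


Each activity i is active on [start_i, start_i + duration_i).
Compute total resource usage per time slot:
  t=0: active resources = [], total = 0
  t=1: active resources = [6], total = 6
  t=2: active resources = [6], total = 6
  t=3: active resources = [6], total = 6
  t=4: active resources = [6], total = 6
  t=5: active resources = [6], total = 6
  t=6: active resources = [6], total = 6
  t=7: active resources = [5], total = 5
  t=8: active resources = [3, 1, 5], total = 9
  t=9: active resources = [3, 1, 5], total = 9
  t=10: active resources = [3, 1, 5], total = 9
  t=11: active resources = [3, 1, 5], total = 9
  t=12: active resources = [3, 1], total = 4
  t=13: active resources = [3, 1], total = 4
Peak resource demand = 9

9


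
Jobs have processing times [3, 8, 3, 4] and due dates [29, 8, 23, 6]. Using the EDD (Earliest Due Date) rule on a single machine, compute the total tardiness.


Sort by due date (EDD order): [(4, 6), (8, 8), (3, 23), (3, 29)]
Compute completion times and tardiness:
  Job 1: p=4, d=6, C=4, tardiness=max(0,4-6)=0
  Job 2: p=8, d=8, C=12, tardiness=max(0,12-8)=4
  Job 3: p=3, d=23, C=15, tardiness=max(0,15-23)=0
  Job 4: p=3, d=29, C=18, tardiness=max(0,18-29)=0
Total tardiness = 4

4


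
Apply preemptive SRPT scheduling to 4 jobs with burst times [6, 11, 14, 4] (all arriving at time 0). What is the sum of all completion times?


Since all jobs arrive at t=0, SRPT equals SPT ordering.
SPT order: [4, 6, 11, 14]
Completion times:
  Job 1: p=4, C=4
  Job 2: p=6, C=10
  Job 3: p=11, C=21
  Job 4: p=14, C=35
Total completion time = 4 + 10 + 21 + 35 = 70

70


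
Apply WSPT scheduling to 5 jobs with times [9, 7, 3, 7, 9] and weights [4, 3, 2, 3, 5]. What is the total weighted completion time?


Compute p/w ratios and sort ascending (WSPT): [(3, 2), (9, 5), (9, 4), (7, 3), (7, 3)]
Compute weighted completion times:
  Job (p=3,w=2): C=3, w*C=2*3=6
  Job (p=9,w=5): C=12, w*C=5*12=60
  Job (p=9,w=4): C=21, w*C=4*21=84
  Job (p=7,w=3): C=28, w*C=3*28=84
  Job (p=7,w=3): C=35, w*C=3*35=105
Total weighted completion time = 339

339


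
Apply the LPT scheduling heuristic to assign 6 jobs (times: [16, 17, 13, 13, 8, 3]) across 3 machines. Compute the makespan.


Sort jobs in decreasing order (LPT): [17, 16, 13, 13, 8, 3]
Assign each job to the least loaded machine:
  Machine 1: jobs [17, 3], load = 20
  Machine 2: jobs [16, 8], load = 24
  Machine 3: jobs [13, 13], load = 26
Makespan = max load = 26

26


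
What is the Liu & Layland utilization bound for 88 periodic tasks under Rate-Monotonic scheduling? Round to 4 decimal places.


Compute 2^(1/88) = 1.0079077751
Subtract 1: 1.0079077751 - 1 = 0.0079077751
Multiply by n: 88 * 0.0079077751 = 0.6958842088
Round to 4 dp: 0.6959

0.6959


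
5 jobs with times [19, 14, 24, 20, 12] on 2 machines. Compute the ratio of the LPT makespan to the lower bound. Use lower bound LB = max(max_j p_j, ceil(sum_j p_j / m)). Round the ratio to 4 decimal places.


LPT order: [24, 20, 19, 14, 12]
Machine loads after assignment: [50, 39]
LPT makespan = 50
Lower bound = max(max_job, ceil(total/2)) = max(24, 45) = 45
Ratio = 50 / 45 = 1.1111

1.1111


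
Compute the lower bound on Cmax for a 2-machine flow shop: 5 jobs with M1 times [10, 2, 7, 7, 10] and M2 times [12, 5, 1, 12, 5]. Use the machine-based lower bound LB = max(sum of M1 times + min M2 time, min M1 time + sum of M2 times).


LB1 = sum(M1 times) + min(M2 times) = 36 + 1 = 37
LB2 = min(M1 times) + sum(M2 times) = 2 + 35 = 37
Lower bound = max(LB1, LB2) = max(37, 37) = 37

37


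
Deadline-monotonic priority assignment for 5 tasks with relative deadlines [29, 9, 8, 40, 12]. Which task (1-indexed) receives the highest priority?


Sort tasks by relative deadline (ascending):
  Task 3: deadline = 8
  Task 2: deadline = 9
  Task 5: deadline = 12
  Task 1: deadline = 29
  Task 4: deadline = 40
Priority order (highest first): [3, 2, 5, 1, 4]
Highest priority task = 3

3


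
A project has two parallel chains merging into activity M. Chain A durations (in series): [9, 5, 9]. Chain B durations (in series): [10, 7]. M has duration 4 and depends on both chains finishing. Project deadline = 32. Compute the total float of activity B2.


Forward pass: ES(B2) = sum of predecessors on chain B = 10
EF = ES + duration = 10 + 7 = 17
Backward pass: LF(M) = deadline = 32; LS(M) = 32 - 4 = 28
LF(B2) = LS(M) - sum(successors on chain B) = 28 - 0 = 28
LS = LF - duration = 28 - 7 = 21
Total float = LS - ES = 21 - 10 = 11

11


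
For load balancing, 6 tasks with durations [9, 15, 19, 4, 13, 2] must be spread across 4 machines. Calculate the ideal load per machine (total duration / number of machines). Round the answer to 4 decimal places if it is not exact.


Total processing time = 9 + 15 + 19 + 4 + 13 + 2 = 62
Number of machines = 4
Ideal balanced load = 62 / 4 = 15.5

15.5


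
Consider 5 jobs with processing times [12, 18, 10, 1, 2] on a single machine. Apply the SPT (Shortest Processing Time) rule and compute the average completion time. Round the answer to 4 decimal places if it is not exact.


Sort jobs by processing time (SPT order): [1, 2, 10, 12, 18]
Compute completion times sequentially:
  Job 1: processing = 1, completes at 1
  Job 2: processing = 2, completes at 3
  Job 3: processing = 10, completes at 13
  Job 4: processing = 12, completes at 25
  Job 5: processing = 18, completes at 43
Sum of completion times = 85
Average completion time = 85/5 = 17.0

17.0


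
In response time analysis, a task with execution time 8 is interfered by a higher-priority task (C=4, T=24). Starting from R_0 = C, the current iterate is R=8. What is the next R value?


R_next = C + ceil(R_prev / T_hp) * C_hp
ceil(8 / 24) = ceil(0.3333) = 1
Interference = 1 * 4 = 4
R_next = 8 + 4 = 12

12


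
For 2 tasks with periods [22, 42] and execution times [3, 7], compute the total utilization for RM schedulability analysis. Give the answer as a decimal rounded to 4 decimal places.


Compute individual utilizations (exact fractions):
  Task 1: C/T = 3/22 (approx. 0.1364)
  Task 2: C/T = 7/42 = 1/6 (approx. 0.1667)
Total utilization U = 3/22 + 1/6 = 10/33
Rounded to 4 decimal places: U = 0.3030
RM (Liu & Layland) bound for 2 tasks = 0.828427; compare with U = 10/33 (approx. 0.303030)
U <= bound, so schedulable by RM sufficient condition.

0.3030


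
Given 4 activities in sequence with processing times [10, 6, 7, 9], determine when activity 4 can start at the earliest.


Activity 4 starts after activities 1 through 3 complete.
Predecessor durations: [10, 6, 7]
ES = 10 + 6 + 7 = 23

23


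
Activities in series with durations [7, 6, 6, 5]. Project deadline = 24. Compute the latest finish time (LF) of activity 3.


LF(activity 3) = deadline - sum of successor durations
Successors: activities 4 through 4 with durations [5]
Sum of successor durations = 5
LF = 24 - 5 = 19

19


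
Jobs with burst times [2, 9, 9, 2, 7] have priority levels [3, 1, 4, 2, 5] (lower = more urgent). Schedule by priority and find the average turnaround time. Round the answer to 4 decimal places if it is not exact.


Sort by priority (ascending = highest first):
Order: [(1, 9), (2, 2), (3, 2), (4, 9), (5, 7)]
Completion times:
  Priority 1, burst=9, C=9
  Priority 2, burst=2, C=11
  Priority 3, burst=2, C=13
  Priority 4, burst=9, C=22
  Priority 5, burst=7, C=29
Average turnaround = 84/5 = 16.8

16.8


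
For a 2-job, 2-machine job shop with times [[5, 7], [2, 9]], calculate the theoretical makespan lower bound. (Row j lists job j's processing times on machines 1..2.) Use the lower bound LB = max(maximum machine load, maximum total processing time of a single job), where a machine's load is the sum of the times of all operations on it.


Machine loads:
  Machine 1: 5 + 2 = 7
  Machine 2: 7 + 9 = 16
Max machine load = 16
Job totals:
  Job 1: 12
  Job 2: 11
Max job total = 12
Lower bound = max(16, 12) = 16

16


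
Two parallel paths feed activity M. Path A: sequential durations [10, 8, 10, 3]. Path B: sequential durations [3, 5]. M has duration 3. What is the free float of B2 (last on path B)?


ES(B2) = sum of predecessors on chain B = 3
EF(B2) = ES + duration = 3 + 5 = 8
Successor of B2 is M. ES(M) = max(sum(A), sum(B)) = max(31, 8) = 31
Free float = ES(successor) - EF(current) = 31 - 8 = 23

23


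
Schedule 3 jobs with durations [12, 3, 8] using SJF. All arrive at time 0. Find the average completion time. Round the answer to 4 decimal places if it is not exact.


SJF order (ascending): [3, 8, 12]
Completion times:
  Job 1: burst=3, C=3
  Job 2: burst=8, C=11
  Job 3: burst=12, C=23
Average completion = 37/3 = 12.3333

12.3333


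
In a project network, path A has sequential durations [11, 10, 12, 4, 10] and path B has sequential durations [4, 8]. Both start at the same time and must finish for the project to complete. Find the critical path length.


Path A total = 11 + 10 + 12 + 4 + 10 = 47
Path B total = 4 + 8 = 12
Critical path = longest path = max(47, 12) = 47

47


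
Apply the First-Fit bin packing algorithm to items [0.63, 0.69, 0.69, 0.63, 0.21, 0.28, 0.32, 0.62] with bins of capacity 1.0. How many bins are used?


Place items sequentially using First-Fit:
  Item 0.63 -> new Bin 1
  Item 0.69 -> new Bin 2
  Item 0.69 -> new Bin 3
  Item 0.63 -> new Bin 4
  Item 0.21 -> Bin 1 (now 0.84)
  Item 0.28 -> Bin 2 (now 0.97)
  Item 0.32 -> Bin 4 (now 0.95)
  Item 0.62 -> new Bin 5
Total bins used = 5

5


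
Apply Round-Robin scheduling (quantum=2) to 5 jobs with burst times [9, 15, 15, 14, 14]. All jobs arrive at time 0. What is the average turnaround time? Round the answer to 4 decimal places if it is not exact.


Time quantum = 2
Execution trace:
  J1 runs 2 units, time = 2
  J2 runs 2 units, time = 4
  J3 runs 2 units, time = 6
  J4 runs 2 units, time = 8
  J5 runs 2 units, time = 10
  J1 runs 2 units, time = 12
  J2 runs 2 units, time = 14
  J3 runs 2 units, time = 16
  J4 runs 2 units, time = 18
  J5 runs 2 units, time = 20
  J1 runs 2 units, time = 22
  J2 runs 2 units, time = 24
  J3 runs 2 units, time = 26
  J4 runs 2 units, time = 28
  J5 runs 2 units, time = 30
  J1 runs 2 units, time = 32
  J2 runs 2 units, time = 34
  J3 runs 2 units, time = 36
  J4 runs 2 units, time = 38
  J5 runs 2 units, time = 40
  J1 runs 1 units, time = 41
  J2 runs 2 units, time = 43
  J3 runs 2 units, time = 45
  J4 runs 2 units, time = 47
  J5 runs 2 units, time = 49
  J2 runs 2 units, time = 51
  J3 runs 2 units, time = 53
  J4 runs 2 units, time = 55
  J5 runs 2 units, time = 57
  J2 runs 2 units, time = 59
  J3 runs 2 units, time = 61
  J4 runs 2 units, time = 63
  J5 runs 2 units, time = 65
  J2 runs 1 units, time = 66
  J3 runs 1 units, time = 67
Finish times: [41, 66, 67, 63, 65]
Average turnaround = 302/5 = 60.4

60.4


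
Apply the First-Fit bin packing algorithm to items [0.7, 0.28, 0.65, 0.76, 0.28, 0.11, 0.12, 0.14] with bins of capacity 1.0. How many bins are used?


Place items sequentially using First-Fit:
  Item 0.7 -> new Bin 1
  Item 0.28 -> Bin 1 (now 0.98)
  Item 0.65 -> new Bin 2
  Item 0.76 -> new Bin 3
  Item 0.28 -> Bin 2 (now 0.93)
  Item 0.11 -> Bin 3 (now 0.87)
  Item 0.12 -> Bin 3 (now 0.99)
  Item 0.14 -> new Bin 4
Total bins used = 4

4


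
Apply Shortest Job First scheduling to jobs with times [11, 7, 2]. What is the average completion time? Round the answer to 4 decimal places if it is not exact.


SJF order (ascending): [2, 7, 11]
Completion times:
  Job 1: burst=2, C=2
  Job 2: burst=7, C=9
  Job 3: burst=11, C=20
Average completion = 31/3 = 10.3333

10.3333


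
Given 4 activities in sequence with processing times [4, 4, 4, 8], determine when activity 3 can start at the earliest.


Activity 3 starts after activities 1 through 2 complete.
Predecessor durations: [4, 4]
ES = 4 + 4 = 8

8


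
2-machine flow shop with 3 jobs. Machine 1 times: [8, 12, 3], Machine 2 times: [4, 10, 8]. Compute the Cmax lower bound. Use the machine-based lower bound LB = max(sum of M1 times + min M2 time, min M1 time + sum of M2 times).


LB1 = sum(M1 times) + min(M2 times) = 23 + 4 = 27
LB2 = min(M1 times) + sum(M2 times) = 3 + 22 = 25
Lower bound = max(LB1, LB2) = max(27, 25) = 27

27


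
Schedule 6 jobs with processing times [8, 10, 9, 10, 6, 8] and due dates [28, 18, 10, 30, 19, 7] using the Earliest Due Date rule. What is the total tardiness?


Sort by due date (EDD order): [(8, 7), (9, 10), (10, 18), (6, 19), (8, 28), (10, 30)]
Compute completion times and tardiness:
  Job 1: p=8, d=7, C=8, tardiness=max(0,8-7)=1
  Job 2: p=9, d=10, C=17, tardiness=max(0,17-10)=7
  Job 3: p=10, d=18, C=27, tardiness=max(0,27-18)=9
  Job 4: p=6, d=19, C=33, tardiness=max(0,33-19)=14
  Job 5: p=8, d=28, C=41, tardiness=max(0,41-28)=13
  Job 6: p=10, d=30, C=51, tardiness=max(0,51-30)=21
Total tardiness = 65

65


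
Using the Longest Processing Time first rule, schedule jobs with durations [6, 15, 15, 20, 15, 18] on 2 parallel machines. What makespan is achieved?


Sort jobs in decreasing order (LPT): [20, 18, 15, 15, 15, 6]
Assign each job to the least loaded machine:
  Machine 1: jobs [20, 15, 6], load = 41
  Machine 2: jobs [18, 15, 15], load = 48
Makespan = max load = 48

48


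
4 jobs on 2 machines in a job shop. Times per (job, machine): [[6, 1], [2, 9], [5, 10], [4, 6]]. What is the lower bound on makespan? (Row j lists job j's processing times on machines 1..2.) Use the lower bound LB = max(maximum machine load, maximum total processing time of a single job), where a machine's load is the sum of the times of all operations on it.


Machine loads:
  Machine 1: 6 + 2 + 5 + 4 = 17
  Machine 2: 1 + 9 + 10 + 6 = 26
Max machine load = 26
Job totals:
  Job 1: 7
  Job 2: 11
  Job 3: 15
  Job 4: 10
Max job total = 15
Lower bound = max(26, 15) = 26

26


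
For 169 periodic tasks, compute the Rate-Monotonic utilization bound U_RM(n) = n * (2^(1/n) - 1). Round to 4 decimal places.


Compute 2^(1/169) = 1.0041098851
Subtract 1: 1.0041098851 - 1 = 0.0041098851
Multiply by n: 169 * 0.0041098851 = 0.6945705819
Round to 4 dp: 0.6946

0.6946


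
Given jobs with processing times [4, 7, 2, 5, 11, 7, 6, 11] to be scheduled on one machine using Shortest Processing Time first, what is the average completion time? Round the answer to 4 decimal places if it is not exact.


Sort jobs by processing time (SPT order): [2, 4, 5, 6, 7, 7, 11, 11]
Compute completion times sequentially:
  Job 1: processing = 2, completes at 2
  Job 2: processing = 4, completes at 6
  Job 3: processing = 5, completes at 11
  Job 4: processing = 6, completes at 17
  Job 5: processing = 7, completes at 24
  Job 6: processing = 7, completes at 31
  Job 7: processing = 11, completes at 42
  Job 8: processing = 11, completes at 53
Sum of completion times = 186
Average completion time = 186/8 = 23.25

23.25


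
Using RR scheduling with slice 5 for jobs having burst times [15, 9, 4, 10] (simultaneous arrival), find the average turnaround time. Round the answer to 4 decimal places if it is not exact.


Time quantum = 5
Execution trace:
  J1 runs 5 units, time = 5
  J2 runs 5 units, time = 10
  J3 runs 4 units, time = 14
  J4 runs 5 units, time = 19
  J1 runs 5 units, time = 24
  J2 runs 4 units, time = 28
  J4 runs 5 units, time = 33
  J1 runs 5 units, time = 38
Finish times: [38, 28, 14, 33]
Average turnaround = 113/4 = 28.25

28.25


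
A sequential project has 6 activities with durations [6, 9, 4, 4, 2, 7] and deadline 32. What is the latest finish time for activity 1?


LF(activity 1) = deadline - sum of successor durations
Successors: activities 2 through 6 with durations [9, 4, 4, 2, 7]
Sum of successor durations = 26
LF = 32 - 26 = 6

6


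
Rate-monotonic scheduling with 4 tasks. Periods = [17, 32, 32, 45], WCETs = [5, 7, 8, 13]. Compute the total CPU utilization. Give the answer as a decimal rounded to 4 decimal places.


Compute individual utilizations (exact fractions):
  Task 1: C/T = 5/17 (approx. 0.2941)
  Task 2: C/T = 7/32 (approx. 0.2188)
  Task 3: C/T = 8/32 = 1/4 (approx. 0.25)
  Task 4: C/T = 13/45 (approx. 0.2889)
Total utilization U = 5/17 + 7/32 + 1/4 + 13/45 = 25747/24480
Rounded to 4 decimal places: U = 1.0518
RM (Liu & Layland) bound for 4 tasks = 0.756828; compare with U = 25747/24480 (approx. 1.051757)
U > 1, so the task set is not schedulable (processor overloaded).

1.0518


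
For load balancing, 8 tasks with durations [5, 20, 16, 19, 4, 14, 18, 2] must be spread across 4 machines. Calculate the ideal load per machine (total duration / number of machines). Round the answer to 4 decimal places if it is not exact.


Total processing time = 5 + 20 + 16 + 19 + 4 + 14 + 18 + 2 = 98
Number of machines = 4
Ideal balanced load = 98 / 4 = 24.5

24.5


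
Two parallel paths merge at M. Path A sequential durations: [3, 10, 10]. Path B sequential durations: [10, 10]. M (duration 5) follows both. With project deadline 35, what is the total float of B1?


Forward pass: ES(B1) = sum of predecessors on chain B = 0
EF = ES + duration = 0 + 10 = 10
Backward pass: LF(M) = deadline = 35; LS(M) = 35 - 5 = 30
LF(B1) = LS(M) - sum(successors on chain B) = 30 - 10 = 20
LS = LF - duration = 20 - 10 = 10
Total float = LS - ES = 10 - 0 = 10

10


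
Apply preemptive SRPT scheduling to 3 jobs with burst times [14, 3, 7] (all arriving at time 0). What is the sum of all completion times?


Since all jobs arrive at t=0, SRPT equals SPT ordering.
SPT order: [3, 7, 14]
Completion times:
  Job 1: p=3, C=3
  Job 2: p=7, C=10
  Job 3: p=14, C=24
Total completion time = 3 + 10 + 24 = 37

37


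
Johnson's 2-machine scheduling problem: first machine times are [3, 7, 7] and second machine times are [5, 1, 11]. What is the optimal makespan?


Apply Johnson's rule:
  Group 1 (a <= b): [(1, 3, 5), (3, 7, 11)]
  Group 2 (a > b): [(2, 7, 1)]
Optimal job order: [1, 3, 2]
Schedule:
  Job 1: M1 done at 3, M2 done at 8
  Job 3: M1 done at 10, M2 done at 21
  Job 2: M1 done at 17, M2 done at 22
Makespan = 22

22


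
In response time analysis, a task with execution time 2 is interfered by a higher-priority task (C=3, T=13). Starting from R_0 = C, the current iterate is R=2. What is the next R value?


R_next = C + ceil(R_prev / T_hp) * C_hp
ceil(2 / 13) = ceil(0.1538) = 1
Interference = 1 * 3 = 3
R_next = 2 + 3 = 5

5


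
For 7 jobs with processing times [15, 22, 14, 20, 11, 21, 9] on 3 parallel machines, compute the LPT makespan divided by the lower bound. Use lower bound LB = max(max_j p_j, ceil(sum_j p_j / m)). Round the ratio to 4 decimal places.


LPT order: [22, 21, 20, 15, 14, 11, 9]
Machine loads after assignment: [42, 35, 35]
LPT makespan = 42
Lower bound = max(max_job, ceil(total/3)) = max(22, 38) = 38
Ratio = 42 / 38 = 1.1053

1.1053


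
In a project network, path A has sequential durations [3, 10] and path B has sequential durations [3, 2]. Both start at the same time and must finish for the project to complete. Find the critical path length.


Path A total = 3 + 10 = 13
Path B total = 3 + 2 = 5
Critical path = longest path = max(13, 5) = 13

13


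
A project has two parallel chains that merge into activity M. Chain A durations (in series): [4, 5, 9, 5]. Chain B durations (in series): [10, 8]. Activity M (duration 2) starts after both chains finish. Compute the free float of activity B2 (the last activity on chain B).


ES(B2) = sum of predecessors on chain B = 10
EF(B2) = ES + duration = 10 + 8 = 18
Successor of B2 is M. ES(M) = max(sum(A), sum(B)) = max(23, 18) = 23
Free float = ES(successor) - EF(current) = 23 - 18 = 5

5


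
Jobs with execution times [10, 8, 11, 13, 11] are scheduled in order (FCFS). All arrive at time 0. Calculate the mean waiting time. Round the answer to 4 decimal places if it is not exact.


FCFS order (as given): [10, 8, 11, 13, 11]
Waiting times:
  Job 1: wait = 0
  Job 2: wait = 10
  Job 3: wait = 18
  Job 4: wait = 29
  Job 5: wait = 42
Sum of waiting times = 99
Average waiting time = 99/5 = 19.8

19.8


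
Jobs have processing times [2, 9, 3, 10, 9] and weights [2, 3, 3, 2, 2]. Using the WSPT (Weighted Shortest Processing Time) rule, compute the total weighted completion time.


Compute p/w ratios and sort ascending (WSPT): [(2, 2), (3, 3), (9, 3), (9, 2), (10, 2)]
Compute weighted completion times:
  Job (p=2,w=2): C=2, w*C=2*2=4
  Job (p=3,w=3): C=5, w*C=3*5=15
  Job (p=9,w=3): C=14, w*C=3*14=42
  Job (p=9,w=2): C=23, w*C=2*23=46
  Job (p=10,w=2): C=33, w*C=2*33=66
Total weighted completion time = 173

173


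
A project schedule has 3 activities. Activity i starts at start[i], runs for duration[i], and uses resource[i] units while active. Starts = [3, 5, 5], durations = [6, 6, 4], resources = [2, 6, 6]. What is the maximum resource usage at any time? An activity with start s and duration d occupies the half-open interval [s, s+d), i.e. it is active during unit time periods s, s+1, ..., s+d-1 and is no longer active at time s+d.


Each activity i is active on [start_i, start_i + duration_i).
Compute total resource usage per time slot:
  t=0: active resources = [], total = 0
  t=1: active resources = [], total = 0
  t=2: active resources = [], total = 0
  t=3: active resources = [2], total = 2
  t=4: active resources = [2], total = 2
  t=5: active resources = [2, 6, 6], total = 14
  t=6: active resources = [2, 6, 6], total = 14
  t=7: active resources = [2, 6, 6], total = 14
  t=8: active resources = [2, 6, 6], total = 14
  t=9: active resources = [6], total = 6
  t=10: active resources = [6], total = 6
Peak resource demand = 14

14


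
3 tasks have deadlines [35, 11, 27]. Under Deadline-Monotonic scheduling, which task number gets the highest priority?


Sort tasks by relative deadline (ascending):
  Task 2: deadline = 11
  Task 3: deadline = 27
  Task 1: deadline = 35
Priority order (highest first): [2, 3, 1]
Highest priority task = 2

2


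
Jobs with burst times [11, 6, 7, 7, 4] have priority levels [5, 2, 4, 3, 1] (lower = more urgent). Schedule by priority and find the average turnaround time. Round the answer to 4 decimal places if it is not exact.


Sort by priority (ascending = highest first):
Order: [(1, 4), (2, 6), (3, 7), (4, 7), (5, 11)]
Completion times:
  Priority 1, burst=4, C=4
  Priority 2, burst=6, C=10
  Priority 3, burst=7, C=17
  Priority 4, burst=7, C=24
  Priority 5, burst=11, C=35
Average turnaround = 90/5 = 18.0

18.0


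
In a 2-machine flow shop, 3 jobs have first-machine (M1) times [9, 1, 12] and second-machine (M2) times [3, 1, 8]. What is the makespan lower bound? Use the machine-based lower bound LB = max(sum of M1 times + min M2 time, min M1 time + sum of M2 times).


LB1 = sum(M1 times) + min(M2 times) = 22 + 1 = 23
LB2 = min(M1 times) + sum(M2 times) = 1 + 12 = 13
Lower bound = max(LB1, LB2) = max(23, 13) = 23

23


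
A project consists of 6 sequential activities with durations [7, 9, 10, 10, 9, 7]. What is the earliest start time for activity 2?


Activity 2 starts after activities 1 through 1 complete.
Predecessor durations: [7]
ES = 7 = 7

7


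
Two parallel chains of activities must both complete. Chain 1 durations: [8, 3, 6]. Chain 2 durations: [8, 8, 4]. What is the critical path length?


Path A total = 8 + 3 + 6 = 17
Path B total = 8 + 8 + 4 = 20
Critical path = longest path = max(17, 20) = 20

20


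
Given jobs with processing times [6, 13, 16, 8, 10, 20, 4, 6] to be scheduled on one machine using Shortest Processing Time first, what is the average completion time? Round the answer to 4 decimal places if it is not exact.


Sort jobs by processing time (SPT order): [4, 6, 6, 8, 10, 13, 16, 20]
Compute completion times sequentially:
  Job 1: processing = 4, completes at 4
  Job 2: processing = 6, completes at 10
  Job 3: processing = 6, completes at 16
  Job 4: processing = 8, completes at 24
  Job 5: processing = 10, completes at 34
  Job 6: processing = 13, completes at 47
  Job 7: processing = 16, completes at 63
  Job 8: processing = 20, completes at 83
Sum of completion times = 281
Average completion time = 281/8 = 35.125

35.125


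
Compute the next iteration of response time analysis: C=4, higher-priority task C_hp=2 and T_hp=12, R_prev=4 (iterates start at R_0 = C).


R_next = C + ceil(R_prev / T_hp) * C_hp
ceil(4 / 12) = ceil(0.3333) = 1
Interference = 1 * 2 = 2
R_next = 4 + 2 = 6

6


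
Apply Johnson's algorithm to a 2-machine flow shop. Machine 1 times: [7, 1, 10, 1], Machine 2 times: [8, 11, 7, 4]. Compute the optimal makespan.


Apply Johnson's rule:
  Group 1 (a <= b): [(2, 1, 11), (4, 1, 4), (1, 7, 8)]
  Group 2 (a > b): [(3, 10, 7)]
Optimal job order: [2, 4, 1, 3]
Schedule:
  Job 2: M1 done at 1, M2 done at 12
  Job 4: M1 done at 2, M2 done at 16
  Job 1: M1 done at 9, M2 done at 24
  Job 3: M1 done at 19, M2 done at 31
Makespan = 31

31


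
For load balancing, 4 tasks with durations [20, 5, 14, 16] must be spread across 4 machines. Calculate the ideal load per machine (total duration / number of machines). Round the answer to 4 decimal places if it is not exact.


Total processing time = 20 + 5 + 14 + 16 = 55
Number of machines = 4
Ideal balanced load = 55 / 4 = 13.75

13.75


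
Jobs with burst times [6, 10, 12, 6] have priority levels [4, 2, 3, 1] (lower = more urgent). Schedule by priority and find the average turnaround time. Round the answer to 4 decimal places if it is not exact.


Sort by priority (ascending = highest first):
Order: [(1, 6), (2, 10), (3, 12), (4, 6)]
Completion times:
  Priority 1, burst=6, C=6
  Priority 2, burst=10, C=16
  Priority 3, burst=12, C=28
  Priority 4, burst=6, C=34
Average turnaround = 84/4 = 21.0

21.0


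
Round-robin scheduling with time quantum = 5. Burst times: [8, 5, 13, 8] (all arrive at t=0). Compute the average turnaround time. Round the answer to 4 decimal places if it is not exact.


Time quantum = 5
Execution trace:
  J1 runs 5 units, time = 5
  J2 runs 5 units, time = 10
  J3 runs 5 units, time = 15
  J4 runs 5 units, time = 20
  J1 runs 3 units, time = 23
  J3 runs 5 units, time = 28
  J4 runs 3 units, time = 31
  J3 runs 3 units, time = 34
Finish times: [23, 10, 34, 31]
Average turnaround = 98/4 = 24.5

24.5


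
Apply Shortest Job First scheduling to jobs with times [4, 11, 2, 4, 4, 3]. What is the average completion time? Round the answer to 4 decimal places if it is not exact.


SJF order (ascending): [2, 3, 4, 4, 4, 11]
Completion times:
  Job 1: burst=2, C=2
  Job 2: burst=3, C=5
  Job 3: burst=4, C=9
  Job 4: burst=4, C=13
  Job 5: burst=4, C=17
  Job 6: burst=11, C=28
Average completion = 74/6 = 12.3333

12.3333


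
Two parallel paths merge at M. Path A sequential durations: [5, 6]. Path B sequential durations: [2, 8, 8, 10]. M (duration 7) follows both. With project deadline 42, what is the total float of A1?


Forward pass: ES(A1) = sum of predecessors on chain A = 0
EF = ES + duration = 0 + 5 = 5
Backward pass: LF(M) = deadline = 42; LS(M) = 42 - 7 = 35
LF(A1) = LS(M) - sum(successors on chain A) = 35 - 6 = 29
LS = LF - duration = 29 - 5 = 24
Total float = LS - ES = 24 - 0 = 24

24
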